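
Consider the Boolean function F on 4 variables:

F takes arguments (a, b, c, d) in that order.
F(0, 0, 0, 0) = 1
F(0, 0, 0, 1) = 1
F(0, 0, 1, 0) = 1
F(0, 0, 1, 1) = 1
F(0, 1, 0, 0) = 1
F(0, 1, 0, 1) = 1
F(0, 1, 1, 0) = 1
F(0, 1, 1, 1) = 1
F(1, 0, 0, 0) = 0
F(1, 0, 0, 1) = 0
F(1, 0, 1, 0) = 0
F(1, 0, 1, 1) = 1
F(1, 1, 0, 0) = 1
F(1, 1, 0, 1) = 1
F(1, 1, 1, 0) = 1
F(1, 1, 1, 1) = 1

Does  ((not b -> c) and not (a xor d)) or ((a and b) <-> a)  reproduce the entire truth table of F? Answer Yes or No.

Check the formula against F row by row:
  a=0, b=0, c=0, d=0: formula gives 1, F = 1 ✓
  a=0, b=0, c=0, d=1: formula gives 1, F = 1 ✓
  a=0, b=0, c=1, d=0: formula gives 1, F = 1 ✓
  a=0, b=0, c=1, d=1: formula gives 1, F = 1 ✓
  …and likewise for the remaining 12 rows.
All 16 rows match — the expression computes F exactly.

Yes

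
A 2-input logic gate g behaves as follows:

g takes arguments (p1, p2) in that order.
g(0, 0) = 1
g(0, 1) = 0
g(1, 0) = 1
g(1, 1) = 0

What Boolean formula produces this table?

The output is the negation of p2.

g(p1, p2) = p2'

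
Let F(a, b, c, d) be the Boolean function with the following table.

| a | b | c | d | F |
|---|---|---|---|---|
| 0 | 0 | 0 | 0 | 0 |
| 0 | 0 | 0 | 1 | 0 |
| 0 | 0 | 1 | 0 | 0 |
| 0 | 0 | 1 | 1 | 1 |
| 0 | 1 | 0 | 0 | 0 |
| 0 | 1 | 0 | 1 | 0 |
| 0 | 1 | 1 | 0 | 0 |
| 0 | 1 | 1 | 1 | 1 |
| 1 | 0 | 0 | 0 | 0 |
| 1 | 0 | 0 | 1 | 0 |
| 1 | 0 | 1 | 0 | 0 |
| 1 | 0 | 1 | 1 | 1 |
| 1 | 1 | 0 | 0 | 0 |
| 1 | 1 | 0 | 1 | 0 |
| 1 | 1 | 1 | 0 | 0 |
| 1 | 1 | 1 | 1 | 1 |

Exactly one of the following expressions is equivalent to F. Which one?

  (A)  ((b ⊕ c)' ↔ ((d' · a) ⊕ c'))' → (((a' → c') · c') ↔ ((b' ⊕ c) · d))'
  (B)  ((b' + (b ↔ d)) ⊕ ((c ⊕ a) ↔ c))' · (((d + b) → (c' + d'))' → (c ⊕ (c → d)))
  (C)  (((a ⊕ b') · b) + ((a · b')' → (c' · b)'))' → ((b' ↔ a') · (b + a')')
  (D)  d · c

D

(A) disagrees with F on (0,0,0,0) (formula → 1, table → 0); rule it out.
(B) disagrees with F on (0,0,0,0) (formula → 1, table → 0); rule it out.
(C) disagrees with F on (0,0,0,0) (formula → 1, table → 0); rule it out.
That leaves (D). Evaluating it on every row reproduces the table of F exactly.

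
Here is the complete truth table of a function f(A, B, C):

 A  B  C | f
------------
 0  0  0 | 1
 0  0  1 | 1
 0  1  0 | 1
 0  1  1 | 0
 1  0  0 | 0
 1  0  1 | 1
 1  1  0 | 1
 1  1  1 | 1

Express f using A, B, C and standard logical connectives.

The 0-rows are (0,1,1), (1,0,0). Take each as a conjunction (¬A·B·C, A·¬B·¬C), form their disjunction, and complement — that gives a formula that is 1 everywhere f is.

f(A, B, C) = not (((not A and B) and C) or ((A and not B) and not C))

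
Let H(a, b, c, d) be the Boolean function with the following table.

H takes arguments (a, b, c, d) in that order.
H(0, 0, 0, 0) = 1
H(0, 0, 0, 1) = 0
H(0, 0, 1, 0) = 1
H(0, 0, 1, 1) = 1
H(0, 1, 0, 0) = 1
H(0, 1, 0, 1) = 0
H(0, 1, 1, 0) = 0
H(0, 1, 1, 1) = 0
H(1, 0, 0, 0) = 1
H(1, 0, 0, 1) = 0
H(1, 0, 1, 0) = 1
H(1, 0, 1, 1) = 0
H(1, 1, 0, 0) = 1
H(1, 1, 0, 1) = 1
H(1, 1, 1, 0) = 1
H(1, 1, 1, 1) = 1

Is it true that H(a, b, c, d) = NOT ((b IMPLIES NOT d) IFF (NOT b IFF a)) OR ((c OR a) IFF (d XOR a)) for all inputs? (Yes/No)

Evaluate NOT ((b IMPLIES NOT d) IFF (NOT b IFF a)) OR ((c OR a) IFF (d XOR a)) on each row and compare to H:
  a=0, b=0, c=0, d=0: formula gives 1, H = 1 ✓
  a=0, b=0, c=0, d=1: formula gives 1, but H = 0 ✗
Since they disagree at (0,0,0,1), the expression is not a correct formula for H.

No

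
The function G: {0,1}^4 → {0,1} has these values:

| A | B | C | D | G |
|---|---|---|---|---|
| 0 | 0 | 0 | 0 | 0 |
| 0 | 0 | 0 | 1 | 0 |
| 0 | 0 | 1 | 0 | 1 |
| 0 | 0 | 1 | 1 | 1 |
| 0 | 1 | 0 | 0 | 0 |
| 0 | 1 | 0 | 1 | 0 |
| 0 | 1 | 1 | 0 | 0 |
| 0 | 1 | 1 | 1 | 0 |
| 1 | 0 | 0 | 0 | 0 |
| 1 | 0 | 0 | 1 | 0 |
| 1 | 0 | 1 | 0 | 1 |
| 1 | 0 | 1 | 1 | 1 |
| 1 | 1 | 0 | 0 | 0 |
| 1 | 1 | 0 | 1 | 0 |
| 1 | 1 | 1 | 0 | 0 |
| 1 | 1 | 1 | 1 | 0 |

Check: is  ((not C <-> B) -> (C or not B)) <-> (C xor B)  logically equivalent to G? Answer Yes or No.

Yes

Test each input against both G and the formula:
  A=0, B=0, C=0, D=0: formula gives 0, G = 0 ✓
  A=0, B=0, C=0, D=1: formula gives 0, G = 0 ✓
  A=0, B=0, C=1, D=0: formula gives 1, G = 1 ✓
  A=0, B=0, C=1, D=1: formula gives 1, G = 1 ✓
  …and likewise for the remaining 12 rows.
All 16 rows match — the expression computes G exactly.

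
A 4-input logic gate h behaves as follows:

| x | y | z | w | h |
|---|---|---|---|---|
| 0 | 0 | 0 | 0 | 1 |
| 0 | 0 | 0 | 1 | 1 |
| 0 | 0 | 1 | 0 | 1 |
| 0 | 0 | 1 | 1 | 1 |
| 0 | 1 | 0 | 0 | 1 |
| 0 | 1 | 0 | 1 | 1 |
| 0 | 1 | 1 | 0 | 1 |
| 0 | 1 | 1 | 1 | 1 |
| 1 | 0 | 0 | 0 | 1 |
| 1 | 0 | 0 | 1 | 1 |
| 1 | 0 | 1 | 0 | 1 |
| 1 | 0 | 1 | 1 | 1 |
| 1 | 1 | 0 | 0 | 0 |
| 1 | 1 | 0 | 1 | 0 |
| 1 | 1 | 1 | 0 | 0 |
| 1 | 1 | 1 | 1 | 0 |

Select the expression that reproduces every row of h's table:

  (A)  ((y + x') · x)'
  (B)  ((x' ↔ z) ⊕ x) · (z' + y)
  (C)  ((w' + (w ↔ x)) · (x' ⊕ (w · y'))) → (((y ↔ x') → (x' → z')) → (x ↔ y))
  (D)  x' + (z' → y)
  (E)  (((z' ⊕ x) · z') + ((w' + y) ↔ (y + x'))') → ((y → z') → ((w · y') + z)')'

A

(B): at (0,0,0,0) it gives 0, but h = 1 — eliminated.
(C): at (0,1,0,0) it gives 0, but h = 1 — eliminated.
(D): at (1,0,0,0) it gives 0, but h = 1 — eliminated.
(E): at (0,0,0,0) it gives 0, but h = 1 — eliminated.
Only (A) survives; checking it on all 16 rows confirms it matches h.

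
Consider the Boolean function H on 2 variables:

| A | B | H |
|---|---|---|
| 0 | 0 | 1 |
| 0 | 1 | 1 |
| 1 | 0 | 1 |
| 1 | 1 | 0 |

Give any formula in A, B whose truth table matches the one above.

The output is 0 only when every input is 1 — NAND of all inputs.

H(A, B) = ~(A & B)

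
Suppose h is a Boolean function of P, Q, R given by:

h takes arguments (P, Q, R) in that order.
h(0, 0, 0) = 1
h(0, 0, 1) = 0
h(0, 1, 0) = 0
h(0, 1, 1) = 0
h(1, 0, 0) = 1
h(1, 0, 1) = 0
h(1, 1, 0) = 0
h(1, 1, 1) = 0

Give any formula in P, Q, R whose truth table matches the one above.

h(P, Q, R) = ((¬P ∧ ¬Q) ∧ ¬R) ∨ ((P ∧ ¬Q) ∧ ¬R)

h=1 on 2 inputs: (0,0,0), (1,0,0). Reading each as a conjunction of literals (¬P·¬Q·¬R, P·¬Q·¬R) and taking the OR gives the canonical DNF.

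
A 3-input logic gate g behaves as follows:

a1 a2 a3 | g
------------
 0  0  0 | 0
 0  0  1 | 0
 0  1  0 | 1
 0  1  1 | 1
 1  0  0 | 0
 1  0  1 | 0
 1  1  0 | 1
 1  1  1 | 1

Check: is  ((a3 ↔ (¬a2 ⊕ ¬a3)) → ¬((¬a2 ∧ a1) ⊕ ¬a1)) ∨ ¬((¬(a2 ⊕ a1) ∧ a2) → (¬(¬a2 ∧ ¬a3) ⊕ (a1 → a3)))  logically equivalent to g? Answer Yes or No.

Yes

Check the formula against g row by row:
  a1=0, a2=0, a3=0: formula gives 0, g = 0 ✓
  a1=0, a2=0, a3=1: formula gives 0, g = 0 ✓
  a1=0, a2=1, a3=0: formula gives 1, g = 1 ✓
  a1=0, a2=1, a3=1: formula gives 1, g = 1 ✓
  a1=1, a2=0, a3=0: formula gives 0, g = 0 ✓
  … (the remaining 3 rows also agree.)
All 8 rows match — the expression computes g exactly.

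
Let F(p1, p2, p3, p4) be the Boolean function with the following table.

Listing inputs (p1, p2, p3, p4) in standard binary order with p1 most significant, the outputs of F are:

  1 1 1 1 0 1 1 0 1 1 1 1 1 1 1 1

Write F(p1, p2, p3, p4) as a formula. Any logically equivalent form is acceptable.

F(p1, p2, p3, p4) = ((((p1' · p2) · p3') · p4') + (((p1' · p2) · p3) · p4))'

F is 0 on only 2 rows — (0,1,0,0), (0,1,1,1). Writing each as a minterm (¬p1·p2·¬p3·¬p4, ¬p1·p2·p3·p4) and OR-ing them characterizes exactly where F=0, so F is the negation of that disjunction.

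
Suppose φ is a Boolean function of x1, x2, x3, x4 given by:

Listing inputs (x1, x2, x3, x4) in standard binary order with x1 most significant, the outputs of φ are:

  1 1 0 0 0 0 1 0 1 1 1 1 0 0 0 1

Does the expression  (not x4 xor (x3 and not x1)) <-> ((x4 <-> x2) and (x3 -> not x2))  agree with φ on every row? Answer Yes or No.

Yes

Check the formula against φ row by row:
  x1=0, x2=0, x3=0, x4=0: formula gives 1, φ = 1 ✓
  x1=0, x2=0, x3=0, x4=1: formula gives 1, φ = 1 ✓
  x1=0, x2=0, x3=1, x4=0: formula gives 0, φ = 0 ✓
  x1=0, x2=0, x3=1, x4=1: formula gives 0, φ = 0 ✓
  …and likewise for the remaining 12 rows.
No disagreement on any input; they are logically equivalent.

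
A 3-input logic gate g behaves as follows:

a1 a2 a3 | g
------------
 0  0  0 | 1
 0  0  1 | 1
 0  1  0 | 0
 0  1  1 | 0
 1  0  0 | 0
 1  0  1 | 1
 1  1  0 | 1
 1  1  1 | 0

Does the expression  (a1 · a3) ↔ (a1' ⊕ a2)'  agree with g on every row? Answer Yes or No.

Test each input against both g and the formula:
  a1=0, a2=0, a3=0: formula gives 1, g = 1 ✓
  a1=0, a2=0, a3=1: formula gives 1, g = 1 ✓
  a1=0, a2=1, a3=0: formula gives 0, g = 0 ✓
  a1=0, a2=1, a3=1: formula gives 0, g = 0 ✓
  a1=1, a2=0, a3=0: formula gives 0, g = 0 ✓
  … (the remaining 3 rows also agree.)
Every row agrees, so the formula is equivalent.

Yes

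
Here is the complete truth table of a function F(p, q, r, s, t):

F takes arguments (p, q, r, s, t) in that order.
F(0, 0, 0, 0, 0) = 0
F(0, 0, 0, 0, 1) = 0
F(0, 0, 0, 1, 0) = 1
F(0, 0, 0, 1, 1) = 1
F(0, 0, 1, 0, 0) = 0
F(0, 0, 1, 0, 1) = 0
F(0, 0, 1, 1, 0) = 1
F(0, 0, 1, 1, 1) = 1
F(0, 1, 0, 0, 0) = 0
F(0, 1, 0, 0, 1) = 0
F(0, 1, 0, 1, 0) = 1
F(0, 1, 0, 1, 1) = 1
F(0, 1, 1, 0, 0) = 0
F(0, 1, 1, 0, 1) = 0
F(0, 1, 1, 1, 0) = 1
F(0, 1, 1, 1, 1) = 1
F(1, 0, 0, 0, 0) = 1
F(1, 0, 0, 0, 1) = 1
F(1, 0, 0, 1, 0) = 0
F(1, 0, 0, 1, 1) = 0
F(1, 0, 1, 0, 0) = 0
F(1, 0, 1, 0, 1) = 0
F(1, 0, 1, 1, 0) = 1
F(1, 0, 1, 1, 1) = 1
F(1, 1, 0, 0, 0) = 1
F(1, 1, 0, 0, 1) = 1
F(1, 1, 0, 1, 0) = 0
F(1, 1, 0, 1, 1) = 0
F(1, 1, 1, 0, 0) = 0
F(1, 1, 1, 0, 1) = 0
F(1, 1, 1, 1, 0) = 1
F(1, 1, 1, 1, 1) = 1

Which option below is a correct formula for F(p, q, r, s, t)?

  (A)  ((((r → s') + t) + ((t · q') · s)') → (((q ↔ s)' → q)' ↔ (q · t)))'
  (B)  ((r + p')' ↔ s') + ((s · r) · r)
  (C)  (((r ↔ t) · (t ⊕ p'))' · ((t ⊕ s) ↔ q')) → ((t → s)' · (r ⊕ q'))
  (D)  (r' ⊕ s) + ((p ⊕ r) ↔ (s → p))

B

(A) disagrees with F on (0,1,0,0,1) (formula → 1, table → 0); rule it out.
(C) disagrees with F on (0,0,0,0,0) (formula → 1, table → 0); rule it out.
(D) disagrees with F on (0,0,0,0,0) (formula → 1, table → 0); rule it out.
(B) is the remaining candidate, and it agrees with F on all 32 inputs.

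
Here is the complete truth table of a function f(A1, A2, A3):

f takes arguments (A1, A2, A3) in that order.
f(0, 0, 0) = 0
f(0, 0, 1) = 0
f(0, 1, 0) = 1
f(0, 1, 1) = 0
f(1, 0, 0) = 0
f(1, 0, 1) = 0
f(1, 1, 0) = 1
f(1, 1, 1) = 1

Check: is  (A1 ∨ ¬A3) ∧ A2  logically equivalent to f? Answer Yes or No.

Yes

Check the formula against f row by row:
  A1=0, A2=0, A3=0: formula gives 0, f = 0 ✓
  A1=0, A2=0, A3=1: formula gives 0, f = 0 ✓
  A1=0, A2=1, A3=0: formula gives 1, f = 1 ✓
  A1=0, A2=1, A3=1: formula gives 0, f = 0 ✓
  A1=1, A2=0, A3=0: formula gives 0, f = 0 ✓
  …and likewise for the remaining 3 rows.
Every row agrees, so the formula is equivalent.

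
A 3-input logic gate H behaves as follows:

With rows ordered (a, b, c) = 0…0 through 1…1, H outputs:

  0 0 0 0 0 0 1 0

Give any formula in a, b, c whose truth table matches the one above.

H is 1 on exactly one input, (1,1,0), whose minterm is a·b·¬c. So H is just that conjunction.

H(a, b, c) = (a and b) and not c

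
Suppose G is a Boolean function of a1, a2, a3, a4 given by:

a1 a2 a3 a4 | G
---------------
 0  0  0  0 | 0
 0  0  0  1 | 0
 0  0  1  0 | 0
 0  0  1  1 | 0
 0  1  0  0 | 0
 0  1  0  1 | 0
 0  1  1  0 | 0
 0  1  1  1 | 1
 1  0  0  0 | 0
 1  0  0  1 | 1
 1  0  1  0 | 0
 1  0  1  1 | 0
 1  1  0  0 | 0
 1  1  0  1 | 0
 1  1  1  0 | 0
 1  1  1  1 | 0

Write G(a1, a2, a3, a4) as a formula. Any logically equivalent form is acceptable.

G=1 on 2 inputs: (0,1,1,1), (1,0,0,1). Reading each as a conjunction of literals (¬a1·a2·a3·a4, a1·¬a2·¬a3·a4) and taking the OR gives the canonical DNF.

G(a1, a2, a3, a4) = (((NOT a1 AND a2) AND a3) AND a4) OR (((a1 AND NOT a2) AND NOT a3) AND a4)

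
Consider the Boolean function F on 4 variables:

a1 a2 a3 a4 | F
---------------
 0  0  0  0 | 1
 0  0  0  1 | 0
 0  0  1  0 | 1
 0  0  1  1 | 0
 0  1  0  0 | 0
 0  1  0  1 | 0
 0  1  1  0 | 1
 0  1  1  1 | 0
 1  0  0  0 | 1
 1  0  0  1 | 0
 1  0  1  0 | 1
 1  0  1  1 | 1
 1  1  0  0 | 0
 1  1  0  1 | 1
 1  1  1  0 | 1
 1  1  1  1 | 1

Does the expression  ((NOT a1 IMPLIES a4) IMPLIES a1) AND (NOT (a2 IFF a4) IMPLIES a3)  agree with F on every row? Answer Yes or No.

Yes

Test each input against both F and the formula:
  a1=0, a2=0, a3=0, a4=0: formula gives 1, F = 1 ✓
  a1=0, a2=0, a3=0, a4=1: formula gives 0, F = 0 ✓
  a1=0, a2=0, a3=1, a4=0: formula gives 1, F = 1 ✓
  a1=0, a2=0, a3=1, a4=1: formula gives 0, F = 0 ✓
  … (the remaining 12 rows also agree.)
All 16 rows match — the expression computes F exactly.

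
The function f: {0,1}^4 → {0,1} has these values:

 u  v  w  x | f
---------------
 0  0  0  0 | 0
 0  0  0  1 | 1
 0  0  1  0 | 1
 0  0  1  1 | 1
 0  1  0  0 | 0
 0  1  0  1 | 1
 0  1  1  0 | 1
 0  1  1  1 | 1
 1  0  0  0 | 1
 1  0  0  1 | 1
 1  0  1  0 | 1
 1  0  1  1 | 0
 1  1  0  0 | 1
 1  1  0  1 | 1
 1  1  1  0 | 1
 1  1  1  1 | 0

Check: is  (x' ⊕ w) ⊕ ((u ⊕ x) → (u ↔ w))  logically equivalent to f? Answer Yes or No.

Evaluate (x' ⊕ w) ⊕ ((u ⊕ x) → (u ↔ w)) on each row and compare to f:
  u=0, v=0, w=0, x=0: formula gives 0, f = 0 ✓
  u=0, v=0, w=0, x=1: formula gives 1, f = 1 ✓
  u=0, v=0, w=1, x=0: formula gives 1, f = 1 ✓
  u=0, v=0, w=1, x=1: formula gives 1, f = 1 ✓
  … (the remaining 12 rows also agree.)
Every row agrees, so the formula is equivalent.

Yes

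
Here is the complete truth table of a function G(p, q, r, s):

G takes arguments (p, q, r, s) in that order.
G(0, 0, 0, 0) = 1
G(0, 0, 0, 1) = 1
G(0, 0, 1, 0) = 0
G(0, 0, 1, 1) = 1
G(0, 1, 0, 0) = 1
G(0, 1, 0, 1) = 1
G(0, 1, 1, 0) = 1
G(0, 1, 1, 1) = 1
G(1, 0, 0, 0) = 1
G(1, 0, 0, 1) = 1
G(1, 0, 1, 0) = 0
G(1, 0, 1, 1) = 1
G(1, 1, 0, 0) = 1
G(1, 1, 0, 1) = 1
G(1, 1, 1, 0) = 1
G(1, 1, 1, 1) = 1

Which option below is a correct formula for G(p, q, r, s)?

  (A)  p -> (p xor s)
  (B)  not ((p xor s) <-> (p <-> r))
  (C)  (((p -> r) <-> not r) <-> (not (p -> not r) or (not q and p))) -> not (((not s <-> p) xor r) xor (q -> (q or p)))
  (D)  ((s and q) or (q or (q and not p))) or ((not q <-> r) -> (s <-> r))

D

(A) disagrees with G on (0,0,1,0) (formula → 1, table → 0); rule it out.
(B) disagrees with G on (0,0,0,1) (formula → 0, table → 1); rule it out.
(C) disagrees with G on (0,0,1,0) (formula → 1, table → 0); rule it out.
(D) is the remaining candidate, and it agrees with G on all 16 inputs.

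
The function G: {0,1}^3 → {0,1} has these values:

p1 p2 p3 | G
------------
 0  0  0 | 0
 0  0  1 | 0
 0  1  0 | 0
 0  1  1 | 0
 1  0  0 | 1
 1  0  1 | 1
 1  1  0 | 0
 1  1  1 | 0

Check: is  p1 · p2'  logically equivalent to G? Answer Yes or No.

Evaluate p1 · p2' on each row and compare to G:
  p1=0, p2=0, p3=0: formula gives 0, G = 0 ✓
  p1=0, p2=0, p3=1: formula gives 0, G = 0 ✓
  p1=0, p2=1, p3=0: formula gives 0, G = 0 ✓
  p1=0, p2=1, p3=1: formula gives 0, G = 0 ✓
  p1=1, p2=0, p3=0: formula gives 1, G = 1 ✓
  … (the remaining 3 rows also agree.)
All 8 rows match — the expression computes G exactly.

Yes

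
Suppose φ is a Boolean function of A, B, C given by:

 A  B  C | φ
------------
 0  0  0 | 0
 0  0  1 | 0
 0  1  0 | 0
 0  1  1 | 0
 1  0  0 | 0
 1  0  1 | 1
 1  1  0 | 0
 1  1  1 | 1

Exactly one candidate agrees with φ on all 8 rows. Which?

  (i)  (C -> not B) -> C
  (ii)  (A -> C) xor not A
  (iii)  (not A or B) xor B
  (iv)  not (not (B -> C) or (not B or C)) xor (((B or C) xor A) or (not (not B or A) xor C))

(i) disagrees with φ on (0,0,1) (formula → 1, table → 0); rule it out.
(iii) disagrees with φ on (0,0,0) (formula → 1, table → 0); rule it out.
(iv) disagrees with φ on (0,0,1) (formula → 1, table → 0); rule it out.
That leaves (ii). Evaluating it on every row reproduces the table of φ exactly.

ii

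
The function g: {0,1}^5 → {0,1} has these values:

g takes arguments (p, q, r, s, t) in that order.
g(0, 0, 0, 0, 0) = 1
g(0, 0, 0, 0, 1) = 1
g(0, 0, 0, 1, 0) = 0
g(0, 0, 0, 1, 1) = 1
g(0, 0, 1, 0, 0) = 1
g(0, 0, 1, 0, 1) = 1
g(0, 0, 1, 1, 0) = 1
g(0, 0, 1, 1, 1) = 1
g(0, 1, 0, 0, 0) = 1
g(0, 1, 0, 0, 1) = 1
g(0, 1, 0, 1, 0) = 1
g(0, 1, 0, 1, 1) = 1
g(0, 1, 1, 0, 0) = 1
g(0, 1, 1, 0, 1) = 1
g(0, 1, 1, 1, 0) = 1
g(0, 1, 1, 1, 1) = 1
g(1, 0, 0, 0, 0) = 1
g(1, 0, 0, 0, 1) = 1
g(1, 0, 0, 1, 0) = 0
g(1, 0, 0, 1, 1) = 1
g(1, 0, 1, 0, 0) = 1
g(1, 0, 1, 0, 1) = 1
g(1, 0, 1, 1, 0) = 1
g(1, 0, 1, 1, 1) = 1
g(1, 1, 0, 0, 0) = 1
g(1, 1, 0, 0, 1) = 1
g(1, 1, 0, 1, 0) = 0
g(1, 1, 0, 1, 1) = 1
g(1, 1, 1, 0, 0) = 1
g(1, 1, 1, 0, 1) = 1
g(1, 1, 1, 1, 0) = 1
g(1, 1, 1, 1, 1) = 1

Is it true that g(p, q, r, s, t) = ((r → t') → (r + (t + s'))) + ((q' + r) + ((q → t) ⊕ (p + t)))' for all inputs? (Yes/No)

Check the formula against g row by row:
  p=0, q=0, r=0, s=0, t=0: formula gives 1, g = 1 ✓
  p=0, q=0, r=0, s=0, t=1: formula gives 1, g = 1 ✓
  p=0, q=0, r=0, s=1, t=0: formula gives 0, g = 0 ✓
  p=0, q=0, r=0, s=1, t=1: formula gives 1, g = 1 ✓
  …and likewise for the remaining 28 rows.
Every row agrees, so the formula is equivalent.

Yes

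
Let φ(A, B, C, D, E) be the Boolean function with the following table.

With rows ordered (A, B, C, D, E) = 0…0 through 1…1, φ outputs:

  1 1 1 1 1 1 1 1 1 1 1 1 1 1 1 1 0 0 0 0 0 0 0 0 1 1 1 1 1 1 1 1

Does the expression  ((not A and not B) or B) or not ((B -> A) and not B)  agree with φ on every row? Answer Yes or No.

Check the formula against φ row by row:
  A=0, B=0, C=0, D=0, E=0: formula gives 1, φ = 1 ✓
  A=0, B=0, C=0, D=0, E=1: formula gives 1, φ = 1 ✓
  A=0, B=0, C=0, D=1, E=0: formula gives 1, φ = 1 ✓
  A=0, B=0, C=0, D=1, E=1: formula gives 1, φ = 1 ✓
  …and likewise for the remaining 28 rows.
All 32 rows match — the expression computes φ exactly.

Yes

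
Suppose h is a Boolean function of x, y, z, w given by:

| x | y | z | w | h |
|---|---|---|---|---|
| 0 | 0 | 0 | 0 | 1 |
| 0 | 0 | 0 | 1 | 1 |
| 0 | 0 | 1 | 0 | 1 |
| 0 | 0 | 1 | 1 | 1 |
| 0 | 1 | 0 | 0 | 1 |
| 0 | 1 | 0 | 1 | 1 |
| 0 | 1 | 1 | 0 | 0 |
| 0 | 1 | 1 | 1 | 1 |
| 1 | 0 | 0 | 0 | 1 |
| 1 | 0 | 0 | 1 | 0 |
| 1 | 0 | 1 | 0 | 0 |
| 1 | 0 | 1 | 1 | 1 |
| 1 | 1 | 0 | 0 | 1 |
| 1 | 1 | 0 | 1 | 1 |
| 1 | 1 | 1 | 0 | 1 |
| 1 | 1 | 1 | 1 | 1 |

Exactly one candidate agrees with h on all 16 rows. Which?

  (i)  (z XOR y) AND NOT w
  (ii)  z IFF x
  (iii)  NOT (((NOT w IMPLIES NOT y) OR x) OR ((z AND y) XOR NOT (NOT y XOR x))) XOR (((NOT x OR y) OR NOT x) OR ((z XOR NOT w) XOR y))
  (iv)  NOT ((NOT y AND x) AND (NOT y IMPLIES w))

(i): at (0,0,0,0) it gives 0, but h = 1 — eliminated.
(ii): at (0,0,1,0) it gives 0, but h = 1 — eliminated.
(iv): at (0,1,1,0) it gives 1, but h = 0 — eliminated.
(iii) is the remaining candidate, and it agrees with h on all 16 inputs.

iii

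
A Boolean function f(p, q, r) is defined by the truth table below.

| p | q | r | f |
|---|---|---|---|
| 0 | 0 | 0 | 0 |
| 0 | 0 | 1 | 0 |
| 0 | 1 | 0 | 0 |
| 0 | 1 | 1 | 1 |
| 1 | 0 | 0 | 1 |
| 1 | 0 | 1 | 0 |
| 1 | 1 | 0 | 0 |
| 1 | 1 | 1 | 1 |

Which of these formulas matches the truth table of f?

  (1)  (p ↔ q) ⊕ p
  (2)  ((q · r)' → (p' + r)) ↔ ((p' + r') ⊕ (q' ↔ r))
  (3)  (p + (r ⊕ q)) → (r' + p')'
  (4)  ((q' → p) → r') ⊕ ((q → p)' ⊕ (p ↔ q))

4

(1): at (0,0,0) it gives 1, but f = 0 — eliminated.
(2): at (0,0,0) it gives 1, but f = 0 — eliminated.
(3): at (0,0,0) it gives 1, but f = 0 — eliminated.
That leaves (4). Evaluating it on every row reproduces the table of f exactly.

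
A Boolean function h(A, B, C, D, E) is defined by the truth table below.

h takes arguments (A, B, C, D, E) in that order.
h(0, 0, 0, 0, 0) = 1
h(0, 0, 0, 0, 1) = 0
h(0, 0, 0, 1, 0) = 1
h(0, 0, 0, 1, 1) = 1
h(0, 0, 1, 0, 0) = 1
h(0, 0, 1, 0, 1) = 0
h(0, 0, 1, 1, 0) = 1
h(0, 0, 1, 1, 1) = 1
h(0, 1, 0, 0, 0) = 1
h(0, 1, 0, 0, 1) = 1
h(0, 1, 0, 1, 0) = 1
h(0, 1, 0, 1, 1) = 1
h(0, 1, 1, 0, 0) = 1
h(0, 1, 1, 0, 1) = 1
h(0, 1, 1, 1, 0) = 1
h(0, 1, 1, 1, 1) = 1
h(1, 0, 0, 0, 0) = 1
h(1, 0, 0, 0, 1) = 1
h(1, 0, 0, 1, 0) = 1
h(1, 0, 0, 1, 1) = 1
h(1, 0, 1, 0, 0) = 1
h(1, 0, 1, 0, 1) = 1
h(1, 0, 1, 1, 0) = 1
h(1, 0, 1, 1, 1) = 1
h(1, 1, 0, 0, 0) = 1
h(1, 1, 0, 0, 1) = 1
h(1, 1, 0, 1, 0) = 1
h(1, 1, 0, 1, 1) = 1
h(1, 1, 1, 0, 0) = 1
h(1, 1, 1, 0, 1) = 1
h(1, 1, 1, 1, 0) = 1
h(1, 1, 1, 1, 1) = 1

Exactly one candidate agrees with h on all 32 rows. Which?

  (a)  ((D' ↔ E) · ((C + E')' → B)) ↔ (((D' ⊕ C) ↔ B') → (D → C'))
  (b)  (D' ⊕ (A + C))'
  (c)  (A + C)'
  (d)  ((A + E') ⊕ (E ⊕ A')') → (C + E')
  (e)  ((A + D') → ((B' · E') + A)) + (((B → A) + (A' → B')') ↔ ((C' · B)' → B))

e

(a) fails at (0,0,0,0,0): the formula yields 0, h is 1.
(b) fails at (0,0,0,0,0): the formula yields 0, h is 1.
(c) fails at (0,0,0,0,1): the formula yields 1, h is 0.
(d) fails at (0,0,0,1,1): the formula yields 0, h is 1.
Only (e) survives; checking it on all 32 rows confirms it matches h.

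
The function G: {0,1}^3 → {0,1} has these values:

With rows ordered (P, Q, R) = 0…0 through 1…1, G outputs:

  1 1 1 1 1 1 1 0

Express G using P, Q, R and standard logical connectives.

G(P, Q, R) = ¬((P ∧ Q) ∧ R)

The output is 0 only when every input is 1 — NAND of all inputs.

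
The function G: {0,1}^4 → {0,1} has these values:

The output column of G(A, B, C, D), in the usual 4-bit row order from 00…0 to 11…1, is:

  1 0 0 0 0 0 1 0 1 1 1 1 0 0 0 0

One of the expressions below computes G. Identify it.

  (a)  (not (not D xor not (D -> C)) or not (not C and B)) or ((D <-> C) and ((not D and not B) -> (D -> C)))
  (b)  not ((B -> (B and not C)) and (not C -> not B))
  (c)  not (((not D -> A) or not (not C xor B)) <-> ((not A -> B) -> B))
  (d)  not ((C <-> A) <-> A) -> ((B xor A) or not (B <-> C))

c

(a) disagrees with G on (0,0,0,1) (formula → 1, table → 0); rule it out.
(b) disagrees with G on (0,0,0,0) (formula → 0, table → 1); rule it out.
(d) disagrees with G on (0,0,0,0) (formula → 0, table → 1); rule it out.
(c) is the remaining candidate, and it agrees with G on all 16 inputs.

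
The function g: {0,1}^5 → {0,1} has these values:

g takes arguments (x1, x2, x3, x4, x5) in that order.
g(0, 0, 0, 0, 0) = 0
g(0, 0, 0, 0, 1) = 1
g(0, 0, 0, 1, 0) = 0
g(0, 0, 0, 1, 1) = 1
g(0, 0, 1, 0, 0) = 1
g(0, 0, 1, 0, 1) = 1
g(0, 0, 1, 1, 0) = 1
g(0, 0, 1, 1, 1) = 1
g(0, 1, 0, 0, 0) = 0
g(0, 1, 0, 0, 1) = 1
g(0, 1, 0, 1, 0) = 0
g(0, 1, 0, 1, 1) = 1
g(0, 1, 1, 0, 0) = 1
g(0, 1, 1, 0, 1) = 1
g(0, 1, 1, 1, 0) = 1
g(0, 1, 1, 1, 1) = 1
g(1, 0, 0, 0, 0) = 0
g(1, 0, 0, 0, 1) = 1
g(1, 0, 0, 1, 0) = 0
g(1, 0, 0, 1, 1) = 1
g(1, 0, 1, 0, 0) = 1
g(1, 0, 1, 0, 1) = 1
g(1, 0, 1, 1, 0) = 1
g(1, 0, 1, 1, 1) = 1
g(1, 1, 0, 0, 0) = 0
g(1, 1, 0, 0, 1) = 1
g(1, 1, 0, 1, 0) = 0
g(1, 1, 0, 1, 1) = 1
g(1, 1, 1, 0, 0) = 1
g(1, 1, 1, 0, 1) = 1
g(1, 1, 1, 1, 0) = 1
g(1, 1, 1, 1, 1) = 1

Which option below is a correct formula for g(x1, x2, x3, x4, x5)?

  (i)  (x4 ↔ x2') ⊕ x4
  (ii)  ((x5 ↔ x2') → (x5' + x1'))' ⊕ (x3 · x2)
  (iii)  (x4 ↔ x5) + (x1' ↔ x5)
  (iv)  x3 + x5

iv

(i) fails at (0,0,0,0,1): the formula yields 0, g is 1.
(ii) fails at (0,0,0,0,1): the formula yields 0, g is 1.
(iii) fails at (0,0,0,0,0): the formula yields 1, g is 0.
(iv) is the remaining candidate, and it agrees with g on all 32 inputs.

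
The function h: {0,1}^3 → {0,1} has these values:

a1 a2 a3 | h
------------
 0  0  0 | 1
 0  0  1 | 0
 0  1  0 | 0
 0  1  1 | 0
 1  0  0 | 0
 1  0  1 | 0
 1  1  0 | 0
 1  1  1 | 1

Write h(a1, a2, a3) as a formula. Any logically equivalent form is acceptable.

h(a1, a2, a3) = ((NOT a1 AND NOT a2) AND NOT a3) OR ((a1 AND a2) AND a3)

The 1-rows are (0,0,0), (1,1,1). Each contributes one minterm — ¬a1·¬a2·¬a3; a1·a2·a3 — and their disjunction is a sum-of-products form of h.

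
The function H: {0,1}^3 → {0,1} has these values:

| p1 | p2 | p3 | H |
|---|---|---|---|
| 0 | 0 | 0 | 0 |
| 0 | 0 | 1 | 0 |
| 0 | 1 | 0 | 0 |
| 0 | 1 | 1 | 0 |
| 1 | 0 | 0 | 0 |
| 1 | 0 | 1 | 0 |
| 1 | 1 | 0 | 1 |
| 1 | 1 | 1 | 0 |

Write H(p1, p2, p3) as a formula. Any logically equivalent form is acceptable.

H(p1, p2, p3) = (p1 · p2) · p3'

Only row (1,1,0) gives 1. That row's minterm p1·p2·¬p3 is H directly.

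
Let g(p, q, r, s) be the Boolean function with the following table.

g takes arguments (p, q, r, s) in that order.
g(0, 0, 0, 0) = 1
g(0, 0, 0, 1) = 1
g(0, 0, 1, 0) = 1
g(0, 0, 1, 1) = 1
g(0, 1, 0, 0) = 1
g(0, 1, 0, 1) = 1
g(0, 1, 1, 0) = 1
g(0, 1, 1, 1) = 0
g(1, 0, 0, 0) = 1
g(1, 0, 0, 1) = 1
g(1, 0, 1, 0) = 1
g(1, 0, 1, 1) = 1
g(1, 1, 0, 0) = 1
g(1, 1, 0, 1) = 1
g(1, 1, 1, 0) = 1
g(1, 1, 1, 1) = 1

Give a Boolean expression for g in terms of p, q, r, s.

g(p, q, r, s) = NOT (((NOT p AND q) AND r) AND s)

Only row (0,1,1,1) gives 0. So g is 1 everywhere except there — the complement of the minterm ¬p·q·r·s.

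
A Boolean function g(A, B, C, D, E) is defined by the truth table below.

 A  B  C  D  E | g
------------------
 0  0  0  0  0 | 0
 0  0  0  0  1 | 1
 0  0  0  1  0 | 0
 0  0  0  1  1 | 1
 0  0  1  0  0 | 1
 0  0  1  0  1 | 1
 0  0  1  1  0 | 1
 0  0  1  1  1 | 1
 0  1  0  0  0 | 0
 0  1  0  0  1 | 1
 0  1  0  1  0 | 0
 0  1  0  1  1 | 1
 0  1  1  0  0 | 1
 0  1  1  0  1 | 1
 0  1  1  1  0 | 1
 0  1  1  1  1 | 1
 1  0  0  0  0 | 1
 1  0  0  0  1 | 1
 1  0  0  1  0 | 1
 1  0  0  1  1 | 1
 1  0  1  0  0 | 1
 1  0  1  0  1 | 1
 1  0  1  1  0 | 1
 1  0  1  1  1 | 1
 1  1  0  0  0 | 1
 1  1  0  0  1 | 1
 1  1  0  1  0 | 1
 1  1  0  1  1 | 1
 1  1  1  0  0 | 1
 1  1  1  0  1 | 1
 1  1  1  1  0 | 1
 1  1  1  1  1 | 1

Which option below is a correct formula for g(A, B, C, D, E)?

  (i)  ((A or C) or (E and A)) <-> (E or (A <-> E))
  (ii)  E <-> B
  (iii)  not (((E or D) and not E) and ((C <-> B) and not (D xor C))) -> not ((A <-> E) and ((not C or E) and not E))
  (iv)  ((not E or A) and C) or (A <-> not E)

(i): at (0,0,0,0,1) it gives 0, but g = 1 — eliminated.
(ii): at (0,0,0,0,0) it gives 1, but g = 0 — eliminated.
(iv): at (1,0,0,0,1) it gives 0, but g = 1 — eliminated.
Only (iii) survives; checking it on all 32 rows confirms it matches g.

iii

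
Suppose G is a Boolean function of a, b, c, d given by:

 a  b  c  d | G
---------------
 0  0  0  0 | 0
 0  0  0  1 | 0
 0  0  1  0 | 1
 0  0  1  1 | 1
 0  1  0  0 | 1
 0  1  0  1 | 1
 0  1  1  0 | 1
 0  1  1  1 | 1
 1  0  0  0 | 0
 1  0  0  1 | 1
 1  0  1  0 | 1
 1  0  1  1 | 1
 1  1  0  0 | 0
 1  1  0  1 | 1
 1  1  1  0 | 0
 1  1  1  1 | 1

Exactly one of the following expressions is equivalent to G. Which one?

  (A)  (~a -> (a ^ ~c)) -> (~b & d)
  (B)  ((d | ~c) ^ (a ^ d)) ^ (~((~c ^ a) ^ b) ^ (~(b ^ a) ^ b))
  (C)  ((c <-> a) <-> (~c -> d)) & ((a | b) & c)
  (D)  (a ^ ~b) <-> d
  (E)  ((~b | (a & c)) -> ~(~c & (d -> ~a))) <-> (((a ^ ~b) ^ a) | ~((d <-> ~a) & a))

E

(A) fails at (0,0,0,1): the formula yields 1, G is 0.
(B) fails at (0,0,0,1): the formula yields 1, G is 0.
(C) fails at (0,0,1,0): the formula yields 0, G is 1.
(D) fails at (0,0,0,1): the formula yields 1, G is 0.
Only (E) survives; checking it on all 16 rows confirms it matches G.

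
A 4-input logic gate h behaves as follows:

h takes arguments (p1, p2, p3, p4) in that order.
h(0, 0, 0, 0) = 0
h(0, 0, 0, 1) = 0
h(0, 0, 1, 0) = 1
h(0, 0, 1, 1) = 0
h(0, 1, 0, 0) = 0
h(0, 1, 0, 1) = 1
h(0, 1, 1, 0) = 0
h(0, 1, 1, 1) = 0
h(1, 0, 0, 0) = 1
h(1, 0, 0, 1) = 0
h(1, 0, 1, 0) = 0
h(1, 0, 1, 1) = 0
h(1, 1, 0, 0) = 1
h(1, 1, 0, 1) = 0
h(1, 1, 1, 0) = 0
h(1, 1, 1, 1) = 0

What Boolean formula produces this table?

h(p1, p2, p3, p4) = (((((¬p1 ∧ ¬p2) ∧ p3) ∧ ¬p4) ∨ (((¬p1 ∧ p2) ∧ ¬p3) ∧ p4)) ∨ (((p1 ∧ ¬p2) ∧ ¬p3) ∧ ¬p4)) ∨ (((p1 ∧ p2) ∧ ¬p3) ∧ ¬p4)

Collect the rows where h=1 — (0,0,1,0), (0,1,0,1), (1,0,0,0), (1,1,0,0) — and write one minterm per row: ¬p1·¬p2·p3·¬p4, ¬p1·p2·¬p3·p4, p1·¬p2·¬p3·¬p4, p1·p2·¬p3·¬p4. Their union (logical OR) reproduces the table exactly.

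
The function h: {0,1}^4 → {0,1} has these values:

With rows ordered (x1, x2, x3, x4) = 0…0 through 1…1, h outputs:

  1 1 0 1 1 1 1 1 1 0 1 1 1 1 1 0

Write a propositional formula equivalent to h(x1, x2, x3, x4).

h is 0 on only 3 rows — (0,0,1,0), (1,0,0,1), (1,1,1,1). Writing each as a minterm (¬x1·¬x2·x3·¬x4, x1·¬x2·¬x3·x4, x1·x2·x3·x4) and OR-ing them characterizes exactly where h=0, so h is the negation of that disjunction.

h(x1, x2, x3, x4) = ¬(((((¬x1 ∧ ¬x2) ∧ x3) ∧ ¬x4) ∨ (((x1 ∧ ¬x2) ∧ ¬x3) ∧ x4)) ∨ (((x1 ∧ x2) ∧ x3) ∧ x4))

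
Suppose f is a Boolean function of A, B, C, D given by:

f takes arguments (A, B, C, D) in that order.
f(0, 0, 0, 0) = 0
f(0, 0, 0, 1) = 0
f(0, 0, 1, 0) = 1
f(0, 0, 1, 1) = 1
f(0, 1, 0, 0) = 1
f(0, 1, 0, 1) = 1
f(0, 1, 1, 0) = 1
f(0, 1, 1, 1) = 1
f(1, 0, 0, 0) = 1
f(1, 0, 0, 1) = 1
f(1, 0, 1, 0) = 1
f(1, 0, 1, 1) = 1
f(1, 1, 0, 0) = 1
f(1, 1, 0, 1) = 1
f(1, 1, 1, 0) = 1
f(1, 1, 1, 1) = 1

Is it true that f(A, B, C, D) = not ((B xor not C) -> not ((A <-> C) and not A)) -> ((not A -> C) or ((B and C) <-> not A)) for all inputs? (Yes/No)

Yes

Test each input against both f and the formula:
  A=0, B=0, C=0, D=0: formula gives 0, f = 0 ✓
  A=0, B=0, C=0, D=1: formula gives 0, f = 0 ✓
  A=0, B=0, C=1, D=0: formula gives 1, f = 1 ✓
  A=0, B=0, C=1, D=1: formula gives 1, f = 1 ✓
  …and likewise for the remaining 12 rows.
No disagreement on any input; they are logically equivalent.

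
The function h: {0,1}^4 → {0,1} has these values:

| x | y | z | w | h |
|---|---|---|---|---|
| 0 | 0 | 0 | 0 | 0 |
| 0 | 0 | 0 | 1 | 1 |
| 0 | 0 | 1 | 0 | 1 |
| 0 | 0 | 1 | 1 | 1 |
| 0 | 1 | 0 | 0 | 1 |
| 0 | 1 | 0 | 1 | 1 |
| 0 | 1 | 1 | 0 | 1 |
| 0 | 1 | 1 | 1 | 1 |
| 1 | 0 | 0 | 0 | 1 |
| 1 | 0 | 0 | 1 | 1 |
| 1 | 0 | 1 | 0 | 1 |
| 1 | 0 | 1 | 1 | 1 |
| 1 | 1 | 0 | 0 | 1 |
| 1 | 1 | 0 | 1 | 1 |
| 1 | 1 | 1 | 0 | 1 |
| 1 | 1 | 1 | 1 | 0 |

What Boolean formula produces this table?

h is 0 on only 2 rows — (0,0,0,0), (1,1,1,1). Writing each as a minterm (¬x·¬y·¬z·¬w, x·y·z·w) and OR-ing them characterizes exactly where h=0, so h is the negation of that disjunction.

h(x, y, z, w) = ((((x' · y') · z') · w') + (((x · y) · z) · w))'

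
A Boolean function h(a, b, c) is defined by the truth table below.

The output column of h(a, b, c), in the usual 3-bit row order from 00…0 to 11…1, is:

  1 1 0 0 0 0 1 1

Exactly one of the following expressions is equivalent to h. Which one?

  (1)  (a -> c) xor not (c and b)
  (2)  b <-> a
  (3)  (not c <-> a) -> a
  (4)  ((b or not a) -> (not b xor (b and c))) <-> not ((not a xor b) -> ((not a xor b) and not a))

(1) fails at (0,0,0): the formula yields 0, h is 1.
(3) fails at (0,0,1): the formula yields 0, h is 1.
(4) fails at (0,0,0): the formula yields 0, h is 1.
Only (2) survives; checking it on all 8 rows confirms it matches h.

2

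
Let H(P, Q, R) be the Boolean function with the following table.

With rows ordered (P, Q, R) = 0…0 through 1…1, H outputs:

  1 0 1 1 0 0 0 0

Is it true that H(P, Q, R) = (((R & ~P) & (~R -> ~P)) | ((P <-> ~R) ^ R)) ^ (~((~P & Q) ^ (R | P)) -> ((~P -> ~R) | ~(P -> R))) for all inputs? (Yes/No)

Yes

Check the formula against H row by row:
  P=0, Q=0, R=0: formula gives 1, H = 1 ✓
  P=0, Q=0, R=1: formula gives 0, H = 0 ✓
  P=0, Q=1, R=0: formula gives 1, H = 1 ✓
  P=0, Q=1, R=1: formula gives 1, H = 1 ✓
  P=1, Q=0, R=0: formula gives 0, H = 0 ✓
  …and likewise for the remaining 3 rows.
Every row agrees, so the formula is equivalent.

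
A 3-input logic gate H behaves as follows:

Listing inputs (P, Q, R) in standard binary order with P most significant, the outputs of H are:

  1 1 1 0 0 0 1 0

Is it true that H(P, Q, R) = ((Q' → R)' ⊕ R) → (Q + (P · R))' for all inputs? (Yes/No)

No

Check the formula against H row by row:
  P=0, Q=0, R=0: formula gives 1, H = 1 ✓
  P=0, Q=0, R=1: formula gives 1, H = 1 ✓
  P=0, Q=1, R=0: formula gives 1, H = 1 ✓
  P=0, Q=1, R=1: formula gives 0, H = 0 ✓
  P=1, Q=0, R=0: formula gives 1, but H = 0 ✗
Row (1,0,0) is a counterexample, so the formula is not equivalent to H.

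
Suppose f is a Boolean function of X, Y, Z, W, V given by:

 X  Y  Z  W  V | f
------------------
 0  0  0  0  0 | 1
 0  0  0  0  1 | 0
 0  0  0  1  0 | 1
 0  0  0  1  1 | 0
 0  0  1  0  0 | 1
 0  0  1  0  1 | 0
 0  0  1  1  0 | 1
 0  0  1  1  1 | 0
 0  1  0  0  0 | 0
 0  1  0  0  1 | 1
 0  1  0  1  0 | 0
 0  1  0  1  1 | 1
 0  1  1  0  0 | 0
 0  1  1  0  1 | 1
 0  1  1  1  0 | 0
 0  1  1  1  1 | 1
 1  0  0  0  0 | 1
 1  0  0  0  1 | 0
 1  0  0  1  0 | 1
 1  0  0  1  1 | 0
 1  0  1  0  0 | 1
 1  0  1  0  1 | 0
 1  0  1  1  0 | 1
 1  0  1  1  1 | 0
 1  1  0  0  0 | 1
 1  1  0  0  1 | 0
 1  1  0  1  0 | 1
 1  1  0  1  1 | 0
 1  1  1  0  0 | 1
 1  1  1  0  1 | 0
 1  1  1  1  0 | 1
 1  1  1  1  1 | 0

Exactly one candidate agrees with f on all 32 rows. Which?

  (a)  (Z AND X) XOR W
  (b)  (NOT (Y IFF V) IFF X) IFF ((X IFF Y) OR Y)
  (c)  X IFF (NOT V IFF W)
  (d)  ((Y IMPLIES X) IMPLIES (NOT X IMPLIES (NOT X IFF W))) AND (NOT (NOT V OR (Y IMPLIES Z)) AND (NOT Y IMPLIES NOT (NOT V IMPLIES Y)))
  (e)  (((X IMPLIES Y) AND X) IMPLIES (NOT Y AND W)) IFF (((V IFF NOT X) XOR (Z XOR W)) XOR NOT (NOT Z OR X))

b

(a) disagrees with f on (0,0,0,0,0) (formula → 0, table → 1); rule it out.
(c) disagrees with f on (0,0,0,1,0) (formula → 0, table → 1); rule it out.
(d) disagrees with f on (0,0,0,0,0) (formula → 0, table → 1); rule it out.
(e) disagrees with f on (0,0,0,0,0) (formula → 0, table → 1); rule it out.
(b) is the remaining candidate, and it agrees with f on all 32 inputs.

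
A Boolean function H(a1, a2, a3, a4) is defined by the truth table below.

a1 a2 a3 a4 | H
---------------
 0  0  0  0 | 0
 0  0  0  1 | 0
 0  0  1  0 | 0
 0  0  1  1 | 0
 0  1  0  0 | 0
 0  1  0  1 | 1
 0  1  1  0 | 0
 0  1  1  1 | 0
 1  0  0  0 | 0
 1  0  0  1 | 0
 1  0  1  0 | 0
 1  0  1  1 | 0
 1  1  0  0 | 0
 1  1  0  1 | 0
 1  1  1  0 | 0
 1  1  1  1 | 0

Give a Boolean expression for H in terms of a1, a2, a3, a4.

Only row (0,1,0,1) gives 1. That row's minterm ¬a1·a2·¬a3·a4 is H directly.

H(a1, a2, a3, a4) = ((NOT a1 AND a2) AND NOT a3) AND a4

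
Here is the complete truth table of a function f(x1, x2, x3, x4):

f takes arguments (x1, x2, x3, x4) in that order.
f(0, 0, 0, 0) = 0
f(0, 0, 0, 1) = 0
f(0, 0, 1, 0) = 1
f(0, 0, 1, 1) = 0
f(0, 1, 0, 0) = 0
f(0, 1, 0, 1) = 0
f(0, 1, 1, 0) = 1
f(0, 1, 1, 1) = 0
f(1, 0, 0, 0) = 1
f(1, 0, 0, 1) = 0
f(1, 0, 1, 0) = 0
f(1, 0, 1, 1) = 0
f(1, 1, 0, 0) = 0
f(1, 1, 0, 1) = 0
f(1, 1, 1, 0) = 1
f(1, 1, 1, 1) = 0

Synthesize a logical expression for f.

f(x1, x2, x3, x4) = (((((not x1 and not x2) and x3) and not x4) or (((not x1 and x2) and x3) and not x4)) or (((x1 and not x2) and not x3) and not x4)) or (((x1 and x2) and x3) and not x4)

The 1-rows are (0,0,1,0), (0,1,1,0), (1,0,0,0), (1,1,1,0). Each contributes one minterm — ¬x1·¬x2·x3·¬x4; ¬x1·x2·x3·¬x4; x1·¬x2·¬x3·¬x4; x1·x2·x3·¬x4 — and their disjunction is a sum-of-products form of f.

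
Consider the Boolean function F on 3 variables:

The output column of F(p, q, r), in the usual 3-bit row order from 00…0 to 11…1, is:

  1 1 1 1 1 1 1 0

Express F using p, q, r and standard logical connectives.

The output is 0 only when every input is 1 — NAND of all inputs.

F(p, q, r) = not ((p and q) and r)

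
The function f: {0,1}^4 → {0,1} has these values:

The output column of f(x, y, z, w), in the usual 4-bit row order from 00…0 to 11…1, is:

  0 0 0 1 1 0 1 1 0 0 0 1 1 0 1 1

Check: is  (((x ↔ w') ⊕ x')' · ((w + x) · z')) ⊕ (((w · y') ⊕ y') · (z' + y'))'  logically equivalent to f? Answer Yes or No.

Evaluate (((x ↔ w') ⊕ x')' · ((w + x) · z')) ⊕ (((w · y') ⊕ y') · (z' + y'))' on each row and compare to f:
  x=0, y=0, z=0, w=0: formula gives 0, f = 0 ✓
  x=0, y=0, z=0, w=1: formula gives 0, f = 0 ✓
  x=0, y=0, z=1, w=0: formula gives 0, f = 0 ✓
  x=0, y=0, z=1, w=1: formula gives 1, f = 1 ✓
  …and likewise for the remaining 12 rows.
No disagreement on any input; they are logically equivalent.

Yes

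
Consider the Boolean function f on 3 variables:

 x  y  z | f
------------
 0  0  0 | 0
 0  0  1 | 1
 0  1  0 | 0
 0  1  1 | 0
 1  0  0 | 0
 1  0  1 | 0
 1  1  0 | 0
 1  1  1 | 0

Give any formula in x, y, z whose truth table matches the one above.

f(x, y, z) = (not x and not y) and z

f is 1 on exactly one input, (0,0,1), whose minterm is ¬x·¬y·z. So f is just that conjunction.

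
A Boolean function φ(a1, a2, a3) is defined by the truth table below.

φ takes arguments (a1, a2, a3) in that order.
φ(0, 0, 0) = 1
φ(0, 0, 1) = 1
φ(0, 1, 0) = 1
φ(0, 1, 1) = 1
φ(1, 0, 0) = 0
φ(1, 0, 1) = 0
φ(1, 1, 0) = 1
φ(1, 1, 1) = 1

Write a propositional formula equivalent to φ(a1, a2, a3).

There are just 2 zero rows: (1,0,0), (1,0,1). Their minterms are a1·¬a2·¬a3, a1·¬a2·a3; the OR of those covers precisely the 0-outputs, and negating it yields φ.

φ(a1, a2, a3) = ~(((a1 & ~a2) & ~a3) | ((a1 & ~a2) & a3))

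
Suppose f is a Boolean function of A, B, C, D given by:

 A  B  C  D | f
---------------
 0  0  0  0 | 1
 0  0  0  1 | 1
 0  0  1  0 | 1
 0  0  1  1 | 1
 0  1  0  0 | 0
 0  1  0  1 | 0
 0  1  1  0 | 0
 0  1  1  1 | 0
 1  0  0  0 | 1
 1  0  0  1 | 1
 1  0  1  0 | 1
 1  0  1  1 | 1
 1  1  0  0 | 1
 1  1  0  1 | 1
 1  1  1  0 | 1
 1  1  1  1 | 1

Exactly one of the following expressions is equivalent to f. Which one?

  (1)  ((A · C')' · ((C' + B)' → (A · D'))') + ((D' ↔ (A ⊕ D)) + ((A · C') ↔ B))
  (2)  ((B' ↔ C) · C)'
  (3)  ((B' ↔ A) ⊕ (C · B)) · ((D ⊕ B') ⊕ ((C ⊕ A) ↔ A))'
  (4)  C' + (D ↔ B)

1

(2): at (0,0,1,0) it gives 0, but f = 1 — eliminated.
(3): at (0,0,0,0) it gives 0, but f = 1 — eliminated.
(4): at (0,0,1,1) it gives 0, but f = 1 — eliminated.
That leaves (1). Evaluating it on every row reproduces the table of f exactly.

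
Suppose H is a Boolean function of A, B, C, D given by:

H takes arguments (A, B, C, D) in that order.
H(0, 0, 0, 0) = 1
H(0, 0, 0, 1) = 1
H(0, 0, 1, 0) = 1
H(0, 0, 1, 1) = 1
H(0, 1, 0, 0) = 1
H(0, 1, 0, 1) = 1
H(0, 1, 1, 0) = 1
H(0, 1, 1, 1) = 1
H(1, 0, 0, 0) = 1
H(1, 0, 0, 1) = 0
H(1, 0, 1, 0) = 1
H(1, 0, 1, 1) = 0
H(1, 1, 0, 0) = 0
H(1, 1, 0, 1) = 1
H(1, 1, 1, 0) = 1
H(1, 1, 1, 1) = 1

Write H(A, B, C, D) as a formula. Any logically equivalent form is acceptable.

H is 0 on only 3 rows — (1,0,0,1), (1,0,1,1), (1,1,0,0). Writing each as a minterm (A·¬B·¬C·D, A·¬B·C·D, A·B·¬C·¬D) and OR-ing them characterizes exactly where H=0, so H is the negation of that disjunction.

H(A, B, C, D) = (((((A · B') · C') · D) + (((A · B') · C) · D)) + (((A · B) · C') · D'))'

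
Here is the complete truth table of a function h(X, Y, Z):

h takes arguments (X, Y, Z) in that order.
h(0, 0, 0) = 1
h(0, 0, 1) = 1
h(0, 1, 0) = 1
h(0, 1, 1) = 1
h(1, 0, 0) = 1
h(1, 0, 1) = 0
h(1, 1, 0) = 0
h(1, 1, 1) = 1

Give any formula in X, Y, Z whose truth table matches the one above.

h is 0 on only 2 rows — (1,0,1), (1,1,0). Writing each as a minterm (X·¬Y·Z, X·Y·¬Z) and OR-ing them characterizes exactly where h=0, so h is the negation of that disjunction.

h(X, Y, Z) = NOT (((X AND NOT Y) AND Z) OR ((X AND Y) AND NOT Z))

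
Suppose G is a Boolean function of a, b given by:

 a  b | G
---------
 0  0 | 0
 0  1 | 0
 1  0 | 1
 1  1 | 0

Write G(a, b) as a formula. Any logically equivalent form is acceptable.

G(a, b) = a and not b

1 only at (1,0): a AND NOT b.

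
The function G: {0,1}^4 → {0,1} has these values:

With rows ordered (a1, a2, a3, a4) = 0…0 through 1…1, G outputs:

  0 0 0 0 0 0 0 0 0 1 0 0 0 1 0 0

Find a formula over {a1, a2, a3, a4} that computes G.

G(a1, a2, a3, a4) = (((a1 & ~a2) & ~a3) & a4) | (((a1 & a2) & ~a3) & a4)

The 1-rows are (1,0,0,1), (1,1,0,1). Each contributes one minterm — a1·¬a2·¬a3·a4; a1·a2·¬a3·a4 — and their disjunction is a sum-of-products form of G.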